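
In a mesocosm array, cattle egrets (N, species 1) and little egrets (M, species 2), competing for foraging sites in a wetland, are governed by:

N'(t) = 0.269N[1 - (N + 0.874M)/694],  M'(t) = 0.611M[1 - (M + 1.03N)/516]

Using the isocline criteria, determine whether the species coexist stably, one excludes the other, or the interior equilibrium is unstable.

species 1 excludes species 2

Compare the nullcline intercepts: K1/α12 = 694/0.874 = 794 > K2 = 516; K2/α21 = 516/1.03 = 501 < K1 = 694.
Since the inequalities point opposite ways, species 1 can invade but species 2 cannot.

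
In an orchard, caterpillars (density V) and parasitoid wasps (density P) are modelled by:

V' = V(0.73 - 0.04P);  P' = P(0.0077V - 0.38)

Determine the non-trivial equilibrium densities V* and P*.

V* ≈ 49.4, P* ≈ 18.2

Set dP/dt = 0 with P > 0: 0.0077V - 0.38 = 0, so V* = 0.38/0.0077 = 49.4.
Set dV/dt = 0 with V > 0: 0.73 - 0.04P = 0, so P* = 0.73/0.04 = 18.2.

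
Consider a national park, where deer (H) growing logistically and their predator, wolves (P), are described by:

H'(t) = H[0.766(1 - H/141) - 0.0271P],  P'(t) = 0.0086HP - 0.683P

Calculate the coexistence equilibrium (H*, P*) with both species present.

From dP/dt = 0 with P > 0: 0.0086H* = 0.683, so H* = 79.4.
Substitute into dH/dt = 0: 0.766(1 - 79.4/141) = 0.0271P*.
The bracket is 0.437, giving P* = 0.335/0.0271 = 12.3.

H* ≈ 79.4, P* ≈ 12.3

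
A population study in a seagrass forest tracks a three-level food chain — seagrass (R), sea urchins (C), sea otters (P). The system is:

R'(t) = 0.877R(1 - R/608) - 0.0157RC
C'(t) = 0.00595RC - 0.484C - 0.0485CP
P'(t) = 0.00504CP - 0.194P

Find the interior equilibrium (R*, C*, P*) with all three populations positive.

From dP/dt = 0: 0.00504C* = 0.194, so C* = 38.5.
From dR/dt = 0: 0.877(1 - R*/608) = 0.0157·38.5, giving R* = 608·(1 - 0.689) = 189.
From dC/dt = 0: 0.00595·189 - 0.484 = 0.0485P*, so P* = 0.641/0.0485 = 13.2.

R* ≈ 189, C* ≈ 38.5, P* ≈ 13.2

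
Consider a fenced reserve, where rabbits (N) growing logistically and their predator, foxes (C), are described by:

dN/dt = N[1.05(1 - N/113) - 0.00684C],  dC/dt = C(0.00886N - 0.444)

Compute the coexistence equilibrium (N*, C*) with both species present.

From dC/dt = 0 with C > 0: 0.00886N* = 0.444, so N* = 50.1.
Substitute into dN/dt = 0: 1.05(1 - 50.1/113) = 0.00684C*.
The bracket is 0.557, giving C* = 0.584/0.00684 = 85.4.

N* ≈ 50.1, C* ≈ 85.4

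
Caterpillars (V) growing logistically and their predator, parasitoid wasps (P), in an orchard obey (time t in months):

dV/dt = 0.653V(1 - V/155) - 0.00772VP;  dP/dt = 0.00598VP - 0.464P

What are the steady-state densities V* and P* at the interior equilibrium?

From dP/dt = 0 with P > 0: 0.00598V* = 0.464, so V* = 77.6.
Substitute into dV/dt = 0: 0.653(1 - 77.6/155) = 0.00772P*.
The bracket is 0.499, giving P* = 0.326/0.00772 = 42.2.

V* ≈ 77.6, P* ≈ 42.2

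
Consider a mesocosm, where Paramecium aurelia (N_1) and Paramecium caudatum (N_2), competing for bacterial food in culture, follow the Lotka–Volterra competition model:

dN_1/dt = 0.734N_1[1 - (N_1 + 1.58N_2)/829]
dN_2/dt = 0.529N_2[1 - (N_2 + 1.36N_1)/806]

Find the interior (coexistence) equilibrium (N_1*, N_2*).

N_1* ≈ 387, N_2* ≈ 280

Setting both brackets to zero gives the nullclines N_1 + 1.58N_2 = 829 and 1.36N_1 + N_2 = 806.
Substituting N_2 = 806 - 1.36N_1 into the first: N_1(1 - 1.58·1.36) = 829 - 1.58·806.
So N_1* = -444/-1.15 = 387, and then N_2* = 806 - 1.36·387 = 280.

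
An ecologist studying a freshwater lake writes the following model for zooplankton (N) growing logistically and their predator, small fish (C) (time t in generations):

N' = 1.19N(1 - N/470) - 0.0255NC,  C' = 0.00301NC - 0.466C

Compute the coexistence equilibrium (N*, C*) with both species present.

N* ≈ 155, C* ≈ 31.3

From dC/dt = 0 with C > 0: 0.00301N* = 0.466, so N* = 155.
Substitute into dN/dt = 0: 1.19(1 - 155/470) = 0.0255C*.
The bracket is 0.671, giving C* = 0.798/0.0255 = 31.3.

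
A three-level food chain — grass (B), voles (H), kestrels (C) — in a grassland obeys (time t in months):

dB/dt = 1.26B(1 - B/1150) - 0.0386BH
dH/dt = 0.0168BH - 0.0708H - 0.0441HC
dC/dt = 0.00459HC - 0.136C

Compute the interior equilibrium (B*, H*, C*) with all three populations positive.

From dC/dt = 0: 0.00459H* = 0.136, so H* = 29.6.
From dB/dt = 0: 1.26(1 - B*/1150) = 0.0386·29.6, giving B* = 1150·(1 - 0.908) = 106.
From dH/dt = 0: 0.0168·106 - 0.0708 = 0.0441C*, so C* = 1.71/0.0441 = 38.8.

B* ≈ 106, H* ≈ 29.6, C* ≈ 38.8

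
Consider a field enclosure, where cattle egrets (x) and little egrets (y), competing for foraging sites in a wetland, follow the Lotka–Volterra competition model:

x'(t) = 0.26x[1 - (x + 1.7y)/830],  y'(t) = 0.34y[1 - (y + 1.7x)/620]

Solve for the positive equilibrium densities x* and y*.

x* ≈ 119, y* ≈ 419

Setting both brackets to zero gives the nullclines x + 1.7y = 830 and 1.7x + y = 620.
Substituting y = 620 - 1.7x into the first: x(1 - 1.7·1.7) = 830 - 1.7·620.
So x* = -224/-1.89 = 119, and then y* = 620 - 1.7·119 = 419.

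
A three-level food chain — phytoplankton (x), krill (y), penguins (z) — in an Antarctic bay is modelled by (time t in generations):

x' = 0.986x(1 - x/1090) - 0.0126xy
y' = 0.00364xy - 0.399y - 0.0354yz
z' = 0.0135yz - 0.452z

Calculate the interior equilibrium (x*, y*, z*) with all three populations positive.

From dz/dt = 0: 0.0135y* = 0.452, so y* = 33.5.
From dx/dt = 0: 0.986(1 - x*/1090) = 0.0126·33.5, giving x* = 1090·(1 - 0.428) = 624.
From dy/dt = 0: 0.00364·624 - 0.399 = 0.0354z*, so z* = 1.87/0.0354 = 52.9.

x* ≈ 624, y* ≈ 33.5, z* ≈ 52.9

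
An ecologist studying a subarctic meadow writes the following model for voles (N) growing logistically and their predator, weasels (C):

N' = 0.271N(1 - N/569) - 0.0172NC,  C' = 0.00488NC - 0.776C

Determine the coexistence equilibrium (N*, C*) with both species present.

From dC/dt = 0 with C > 0: 0.00488N* = 0.776, so N* = 159.
Substitute into dN/dt = 0: 0.271(1 - 159/569) = 0.0172C*.
The bracket is 0.721, giving C* = 0.195/0.0172 = 11.4.

N* ≈ 159, C* ≈ 11.4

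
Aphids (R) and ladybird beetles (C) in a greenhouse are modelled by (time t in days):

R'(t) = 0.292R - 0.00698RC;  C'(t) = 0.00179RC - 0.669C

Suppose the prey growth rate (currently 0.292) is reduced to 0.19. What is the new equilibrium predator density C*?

At the interior fixed point, setting dR/dt = 0 with R > 0 fixes C* = (prey growth rate)/(RC coefficient) — independent of the other coefficients.
With the change, C* = 0.19/0.00698 = 27.2; it falls from 41.8.

C* ≈ 27.2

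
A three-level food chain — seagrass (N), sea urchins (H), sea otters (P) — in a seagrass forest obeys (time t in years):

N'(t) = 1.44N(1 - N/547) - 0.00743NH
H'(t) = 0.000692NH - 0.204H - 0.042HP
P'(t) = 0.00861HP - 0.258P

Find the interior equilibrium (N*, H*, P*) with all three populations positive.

N* ≈ 462, H* ≈ 30, P* ≈ 2.76

From dP/dt = 0: 0.00861H* = 0.258, so H* = 30.
From dN/dt = 0: 1.44(1 - N*/547) = 0.00743·30, giving N* = 547·(1 - 0.155) = 462.
From dH/dt = 0: 0.000692·462 - 0.204 = 0.042P*, so P* = 0.116/0.042 = 2.76.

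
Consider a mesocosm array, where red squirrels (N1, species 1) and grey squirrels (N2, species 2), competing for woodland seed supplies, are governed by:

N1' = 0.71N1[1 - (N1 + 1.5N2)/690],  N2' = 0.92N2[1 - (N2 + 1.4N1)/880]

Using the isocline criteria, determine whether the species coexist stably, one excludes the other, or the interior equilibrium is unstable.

Compare the nullcline intercepts: K1/α12 = 690/1.5 = 460 < K2 = 880; K2/α21 = 880/1.4 = 629 < K1 = 690.
Since both are reversed, neither can invade when rare; the interior point is a saddle.

unstable coexistence (outcome depends on initial conditions)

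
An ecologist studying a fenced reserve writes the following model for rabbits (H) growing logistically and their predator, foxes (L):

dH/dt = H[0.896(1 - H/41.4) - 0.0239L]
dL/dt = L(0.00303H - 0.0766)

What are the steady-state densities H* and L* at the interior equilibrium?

H* ≈ 25.3, L* ≈ 14.6

From dL/dt = 0 with L > 0: 0.00303H* = 0.0766, so H* = 25.3.
Substitute into dH/dt = 0: 0.896(1 - 25.3/41.4) = 0.0239L*.
The bracket is 0.389, giving L* = 0.349/0.0239 = 14.6.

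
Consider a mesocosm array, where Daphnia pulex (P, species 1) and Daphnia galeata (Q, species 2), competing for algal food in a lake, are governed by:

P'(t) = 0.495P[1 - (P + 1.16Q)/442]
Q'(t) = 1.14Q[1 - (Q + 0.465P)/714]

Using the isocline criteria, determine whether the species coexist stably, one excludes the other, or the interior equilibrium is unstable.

species 2 excludes species 1

Compare the nullcline intercepts: K1/α12 = 442/1.16 = 381 < K2 = 714; K2/α21 = 714/0.465 = 1540 > K1 = 442.
Since the inequalities point opposite ways, species 2 can invade but species 1 cannot.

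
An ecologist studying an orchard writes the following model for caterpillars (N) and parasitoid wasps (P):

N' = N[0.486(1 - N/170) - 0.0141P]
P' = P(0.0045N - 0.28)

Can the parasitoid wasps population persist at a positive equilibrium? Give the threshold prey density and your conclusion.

The predator equation gives dP/dt > 0 only when N > 0.28/0.0045 = 62.2.
Without the predator, N → K = 170. Since 170 > 62.2, the predator can invade and persist.

Threshold N = 62.2; K > 62.2, so yes, the predator persists.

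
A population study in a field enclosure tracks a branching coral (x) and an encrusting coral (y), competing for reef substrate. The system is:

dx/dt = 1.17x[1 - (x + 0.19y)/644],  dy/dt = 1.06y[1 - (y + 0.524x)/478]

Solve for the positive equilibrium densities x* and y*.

Setting both brackets to zero gives the nullclines x + 0.19y = 644 and 0.524x + y = 478.
Substituting y = 478 - 0.524x into the first: x(1 - 0.19·0.524) = 644 - 0.19·478.
So x* = 553/0.9 = 614, and then y* = 478 - 0.524·614 = 156.

x* ≈ 614, y* ≈ 156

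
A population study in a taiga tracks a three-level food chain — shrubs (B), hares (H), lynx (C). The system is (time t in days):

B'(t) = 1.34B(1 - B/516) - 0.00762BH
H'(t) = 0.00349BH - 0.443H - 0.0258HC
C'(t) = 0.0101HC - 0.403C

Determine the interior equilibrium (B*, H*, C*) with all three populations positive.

B* ≈ 399, H* ≈ 39.9, C* ≈ 36.8

From dC/dt = 0: 0.0101H* = 0.403, so H* = 39.9.
From dB/dt = 0: 1.34(1 - B*/516) = 0.00762·39.9, giving B* = 516·(1 - 0.227) = 399.
From dH/dt = 0: 0.00349·399 - 0.443 = 0.0258C*, so C* = 0.949/0.0258 = 36.8.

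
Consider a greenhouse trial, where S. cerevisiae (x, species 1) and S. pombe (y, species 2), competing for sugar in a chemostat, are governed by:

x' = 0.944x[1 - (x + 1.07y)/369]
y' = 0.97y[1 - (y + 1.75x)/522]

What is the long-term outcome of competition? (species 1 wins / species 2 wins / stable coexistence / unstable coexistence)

Compare the nullcline intercepts: K1/α12 = 369/1.07 = 345 < K2 = 522; K2/α21 = 522/1.75 = 298 < K1 = 369.
Since both are reversed, neither can invade when rare; the interior point is a saddle.

unstable coexistence (outcome depends on initial conditions)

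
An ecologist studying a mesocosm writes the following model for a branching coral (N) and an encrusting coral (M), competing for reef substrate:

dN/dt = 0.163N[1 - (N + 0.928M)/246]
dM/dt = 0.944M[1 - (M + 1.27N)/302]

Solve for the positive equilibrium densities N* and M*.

N* ≈ 192, M* ≈ 58.4

Setting both brackets to zero gives the nullclines N + 0.928M = 246 and 1.27N + M = 302.
Substituting M = 302 - 1.27N into the first: N(1 - 0.928·1.27) = 246 - 0.928·302.
So N* = -34.3/-0.179 = 192, and then M* = 302 - 1.27·192 = 58.4.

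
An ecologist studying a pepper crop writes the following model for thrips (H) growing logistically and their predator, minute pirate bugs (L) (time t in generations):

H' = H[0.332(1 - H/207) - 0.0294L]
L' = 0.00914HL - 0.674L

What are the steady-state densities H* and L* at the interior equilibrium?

From dL/dt = 0 with L > 0: 0.00914H* = 0.674, so H* = 73.7.
Substitute into dH/dt = 0: 0.332(1 - 73.7/207) = 0.0294L*.
The bracket is 0.644, giving L* = 0.214/0.0294 = 7.27.

H* ≈ 73.7, L* ≈ 7.27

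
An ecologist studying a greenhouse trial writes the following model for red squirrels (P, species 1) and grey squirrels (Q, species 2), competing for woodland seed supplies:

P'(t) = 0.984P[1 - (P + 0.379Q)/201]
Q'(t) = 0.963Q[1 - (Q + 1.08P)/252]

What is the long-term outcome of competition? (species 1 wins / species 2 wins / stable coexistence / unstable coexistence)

Compare the nullcline intercepts: K1/α12 = 201/0.379 = 530 > K2 = 252; K2/α21 = 252/1.08 = 233 > K1 = 201.
Since both inequalities hold, each species can invade when rare, so the interior equilibrium is stable.

stable coexistence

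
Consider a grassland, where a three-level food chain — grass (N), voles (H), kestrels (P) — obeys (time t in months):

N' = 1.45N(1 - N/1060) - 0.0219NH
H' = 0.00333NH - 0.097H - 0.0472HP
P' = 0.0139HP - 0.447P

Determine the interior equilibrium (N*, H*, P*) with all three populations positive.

N* ≈ 545, H* ≈ 32.2, P* ≈ 36.4

From dP/dt = 0: 0.0139H* = 0.447, so H* = 32.2.
From dN/dt = 0: 1.45(1 - N*/1060) = 0.0219·32.2, giving N* = 1060·(1 - 0.486) = 545.
From dH/dt = 0: 0.00333·545 - 0.097 = 0.0472P*, so P* = 1.72/0.0472 = 36.4.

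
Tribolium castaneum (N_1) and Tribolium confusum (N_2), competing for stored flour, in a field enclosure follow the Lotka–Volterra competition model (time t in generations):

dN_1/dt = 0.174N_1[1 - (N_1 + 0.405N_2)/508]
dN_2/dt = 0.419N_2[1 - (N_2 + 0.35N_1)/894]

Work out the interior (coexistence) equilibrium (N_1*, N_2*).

N_1* ≈ 170, N_2* ≈ 834

Setting both brackets to zero gives the nullclines N_1 + 0.405N_2 = 508 and 0.35N_1 + N_2 = 894.
Substituting N_2 = 894 - 0.35N_1 into the first: N_1(1 - 0.405·0.35) = 508 - 0.405·894.
So N_1* = 146/0.858 = 170, and then N_2* = 894 - 0.35·170 = 834.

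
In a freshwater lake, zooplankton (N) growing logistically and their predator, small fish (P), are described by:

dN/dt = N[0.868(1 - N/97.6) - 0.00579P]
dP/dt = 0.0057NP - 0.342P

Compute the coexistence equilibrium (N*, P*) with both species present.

N* ≈ 60, P* ≈ 57.8

From dP/dt = 0 with P > 0: 0.0057N* = 0.342, so N* = 60.
Substitute into dN/dt = 0: 0.868(1 - 60/97.6) = 0.00579P*.
The bracket is 0.385, giving P* = 0.334/0.00579 = 57.8.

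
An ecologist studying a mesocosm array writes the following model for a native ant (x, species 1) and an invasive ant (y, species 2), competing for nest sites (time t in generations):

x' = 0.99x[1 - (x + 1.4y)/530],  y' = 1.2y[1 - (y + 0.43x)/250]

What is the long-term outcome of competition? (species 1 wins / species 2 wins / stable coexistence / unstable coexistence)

stable coexistence

Compare the nullcline intercepts: K1/α12 = 530/1.4 = 379 > K2 = 250; K2/α21 = 250/0.43 = 581 > K1 = 530.
Since both inequalities hold, each species can invade when rare, so the interior equilibrium is stable.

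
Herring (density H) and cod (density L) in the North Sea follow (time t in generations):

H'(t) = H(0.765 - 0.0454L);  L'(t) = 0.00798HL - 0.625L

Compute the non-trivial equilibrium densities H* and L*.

Set dL/dt = 0 with L > 0: 0.00798H - 0.625 = 0, so H* = 0.625/0.00798 = 78.3.
Set dH/dt = 0 with H > 0: 0.765 - 0.0454L = 0, so L* = 0.765/0.0454 = 16.9.

H* ≈ 78.3, L* ≈ 16.9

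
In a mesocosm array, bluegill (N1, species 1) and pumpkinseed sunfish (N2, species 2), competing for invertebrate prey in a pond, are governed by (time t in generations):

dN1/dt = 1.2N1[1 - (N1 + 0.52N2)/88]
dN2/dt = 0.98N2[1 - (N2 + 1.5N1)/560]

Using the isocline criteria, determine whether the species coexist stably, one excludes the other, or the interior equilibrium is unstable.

Compare the nullcline intercepts: K1/α12 = 88/0.52 = 169 < K2 = 560; K2/α21 = 560/1.5 = 373 > K1 = 88.
Since the inequalities point opposite ways, species 2 can invade but species 1 cannot.

species 2 excludes species 1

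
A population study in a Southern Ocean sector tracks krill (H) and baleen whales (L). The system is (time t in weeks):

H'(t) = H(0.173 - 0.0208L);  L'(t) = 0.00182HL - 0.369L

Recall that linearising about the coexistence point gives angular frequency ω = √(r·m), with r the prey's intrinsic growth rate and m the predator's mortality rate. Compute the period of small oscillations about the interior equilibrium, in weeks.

T ≈ 24.9 weeks

Here r = 0.173 and m = 0.369, so r·m = 0.0638.
ω = √0.0638 = 0.253 per week, hence T = 2π/ω ≈ 24.9 weeks.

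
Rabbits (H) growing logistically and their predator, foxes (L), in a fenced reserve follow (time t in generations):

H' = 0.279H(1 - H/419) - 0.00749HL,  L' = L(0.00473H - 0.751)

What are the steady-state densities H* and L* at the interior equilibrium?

From dL/dt = 0 with L > 0: 0.00473H* = 0.751, so H* = 159.
Substitute into dH/dt = 0: 0.279(1 - 159/419) = 0.00749L*.
The bracket is 0.621, giving L* = 0.173/0.00749 = 23.1.

H* ≈ 159, L* ≈ 23.1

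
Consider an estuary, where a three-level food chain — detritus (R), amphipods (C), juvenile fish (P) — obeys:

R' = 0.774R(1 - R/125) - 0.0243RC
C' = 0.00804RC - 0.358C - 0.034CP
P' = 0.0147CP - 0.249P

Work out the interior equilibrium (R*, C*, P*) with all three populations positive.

From dP/dt = 0: 0.0147C* = 0.249, so C* = 16.9.
From dR/dt = 0: 0.774(1 - R*/125) = 0.0243·16.9, giving R* = 125·(1 - 0.532) = 58.5.
From dC/dt = 0: 0.00804·58.5 - 0.358 = 0.034P*, so P* = 0.113/0.034 = 3.31.

R* ≈ 58.5, C* ≈ 16.9, P* ≈ 3.31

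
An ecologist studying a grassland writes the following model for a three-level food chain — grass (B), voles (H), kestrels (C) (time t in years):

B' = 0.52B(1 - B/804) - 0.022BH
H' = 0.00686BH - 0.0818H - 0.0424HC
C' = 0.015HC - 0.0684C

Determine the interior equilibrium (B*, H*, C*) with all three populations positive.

B* ≈ 649, H* ≈ 4.56, C* ≈ 103

From dC/dt = 0: 0.015H* = 0.0684, so H* = 4.56.
From dB/dt = 0: 0.52(1 - B*/804) = 0.022·4.56, giving B* = 804·(1 - 0.193) = 649.
From dH/dt = 0: 0.00686·649 - 0.0818 = 0.0424C*, so C* = 4.37/0.0424 = 103.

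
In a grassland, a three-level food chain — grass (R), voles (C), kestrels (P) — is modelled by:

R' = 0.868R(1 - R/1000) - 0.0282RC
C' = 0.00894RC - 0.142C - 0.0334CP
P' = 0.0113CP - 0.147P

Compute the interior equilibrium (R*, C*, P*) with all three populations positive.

From dP/dt = 0: 0.0113C* = 0.147, so C* = 13.
From dR/dt = 0: 0.868(1 - R*/1000) = 0.0282·13, giving R* = 1000·(1 - 0.423) = 577.
From dC/dt = 0: 0.00894·577 - 0.142 = 0.0334P*, so P* = 5.02/0.0334 = 150.

R* ≈ 577, C* ≈ 13, P* ≈ 150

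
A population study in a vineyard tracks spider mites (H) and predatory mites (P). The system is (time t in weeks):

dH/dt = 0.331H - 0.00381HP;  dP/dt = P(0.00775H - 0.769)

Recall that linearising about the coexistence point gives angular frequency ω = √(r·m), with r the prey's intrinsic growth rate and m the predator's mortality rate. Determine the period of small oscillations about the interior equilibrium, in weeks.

Here r = 0.331 and m = 0.769, so r·m = 0.255.
ω = √0.255 = 0.505 per week, hence T = 2π/ω ≈ 12.5 weeks.

T ≈ 12.5 weeks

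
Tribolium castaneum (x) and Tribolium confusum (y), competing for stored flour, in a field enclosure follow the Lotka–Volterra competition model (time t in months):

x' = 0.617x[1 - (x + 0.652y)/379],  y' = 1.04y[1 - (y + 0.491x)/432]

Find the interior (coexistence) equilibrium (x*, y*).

Setting both brackets to zero gives the nullclines x + 0.652y = 379 and 0.491x + y = 432.
Substituting y = 432 - 0.491x into the first: x(1 - 0.652·0.491) = 379 - 0.652·432.
So x* = 97.3/0.68 = 143, and then y* = 432 - 0.491·143 = 362.

x* ≈ 143, y* ≈ 362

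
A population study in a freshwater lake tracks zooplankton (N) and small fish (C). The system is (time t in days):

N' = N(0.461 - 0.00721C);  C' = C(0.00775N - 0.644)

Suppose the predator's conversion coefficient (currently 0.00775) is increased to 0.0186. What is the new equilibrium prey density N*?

At the interior fixed point, setting dC/dt = 0 with C > 0 fixes N* = (predator death rate)/(NC coefficient) — independent of the other coefficients.
With the change, N* = 0.644/0.0186 = 34.6; it falls from 83.1.

N* ≈ 34.6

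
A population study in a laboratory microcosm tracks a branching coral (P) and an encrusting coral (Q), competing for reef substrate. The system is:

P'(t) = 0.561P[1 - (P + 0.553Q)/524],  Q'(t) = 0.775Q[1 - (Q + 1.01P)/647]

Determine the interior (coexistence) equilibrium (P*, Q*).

Setting both brackets to zero gives the nullclines P + 0.553Q = 524 and 1.01P + Q = 647.
Substituting Q = 647 - 1.01P into the first: P(1 - 0.553·1.01) = 524 - 0.553·647.
So P* = 166/0.441 = 376, and then Q* = 647 - 1.01·376 = 267.

P* ≈ 376, Q* ≈ 267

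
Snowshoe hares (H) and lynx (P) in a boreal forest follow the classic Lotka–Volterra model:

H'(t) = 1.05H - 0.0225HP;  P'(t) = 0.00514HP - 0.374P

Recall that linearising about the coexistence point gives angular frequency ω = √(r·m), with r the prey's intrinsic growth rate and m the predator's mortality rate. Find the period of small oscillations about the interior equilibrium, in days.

T ≈ 10 days

Here r = 1.05 and m = 0.374, so r·m = 0.393.
ω = √0.393 = 0.627 per day, hence T = 2π/ω ≈ 10 days.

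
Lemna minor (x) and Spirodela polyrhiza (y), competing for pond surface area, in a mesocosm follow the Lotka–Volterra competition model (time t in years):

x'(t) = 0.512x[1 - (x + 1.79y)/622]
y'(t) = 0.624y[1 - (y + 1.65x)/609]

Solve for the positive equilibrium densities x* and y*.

Setting both brackets to zero gives the nullclines x + 1.79y = 622 and 1.65x + y = 609.
Substituting y = 609 - 1.65x into the first: x(1 - 1.79·1.65) = 622 - 1.79·609.
So x* = -468/-1.95 = 240, and then y* = 609 - 1.65·240 = 214.

x* ≈ 240, y* ≈ 214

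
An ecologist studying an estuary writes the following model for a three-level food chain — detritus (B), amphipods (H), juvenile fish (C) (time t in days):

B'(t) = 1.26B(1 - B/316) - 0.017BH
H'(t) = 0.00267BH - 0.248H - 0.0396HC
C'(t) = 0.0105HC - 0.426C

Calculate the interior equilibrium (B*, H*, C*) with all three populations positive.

B* ≈ 143, H* ≈ 40.6, C* ≈ 3.38

From dC/dt = 0: 0.0105H* = 0.426, so H* = 40.6.
From dB/dt = 0: 1.26(1 - B*/316) = 0.017·40.6, giving B* = 316·(1 - 0.547) = 143.
From dH/dt = 0: 0.00267·143 - 0.248 = 0.0396C*, so C* = 0.134/0.0396 = 3.38.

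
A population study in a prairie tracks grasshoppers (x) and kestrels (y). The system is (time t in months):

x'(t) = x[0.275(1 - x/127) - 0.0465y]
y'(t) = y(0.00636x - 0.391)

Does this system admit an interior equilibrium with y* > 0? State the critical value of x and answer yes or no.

The predator equation gives dy/dt > 0 only when x > 0.391/0.00636 = 61.5.
Without the predator, x → K = 127. Since 127 > 61.5, the predator can invade and persist.

Threshold x = 61.5; K > 61.5, so yes, the predator persists.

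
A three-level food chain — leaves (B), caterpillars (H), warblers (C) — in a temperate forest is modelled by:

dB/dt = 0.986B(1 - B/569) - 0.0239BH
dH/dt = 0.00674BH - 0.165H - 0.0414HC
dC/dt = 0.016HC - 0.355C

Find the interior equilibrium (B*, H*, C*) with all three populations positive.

B* ≈ 263, H* ≈ 22.2, C* ≈ 38.8

From dC/dt = 0: 0.016H* = 0.355, so H* = 22.2.
From dB/dt = 0: 0.986(1 - B*/569) = 0.0239·22.2, giving B* = 569·(1 - 0.538) = 263.
From dH/dt = 0: 0.00674·263 - 0.165 = 0.0414C*, so C* = 1.61/0.0414 = 38.8.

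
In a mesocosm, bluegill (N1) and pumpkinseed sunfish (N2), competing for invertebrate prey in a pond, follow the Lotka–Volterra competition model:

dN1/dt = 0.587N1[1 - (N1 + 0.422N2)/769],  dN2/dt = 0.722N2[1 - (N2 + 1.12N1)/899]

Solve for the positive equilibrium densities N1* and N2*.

Setting both brackets to zero gives the nullclines N1 + 0.422N2 = 769 and 1.12N1 + N2 = 899.
Substituting N2 = 899 - 1.12N1 into the first: N1(1 - 0.422·1.12) = 769 - 0.422·899.
So N1* = 390/0.527 = 739, and then N2* = 899 - 1.12·739 = 71.5.

N1* ≈ 739, N2* ≈ 71.5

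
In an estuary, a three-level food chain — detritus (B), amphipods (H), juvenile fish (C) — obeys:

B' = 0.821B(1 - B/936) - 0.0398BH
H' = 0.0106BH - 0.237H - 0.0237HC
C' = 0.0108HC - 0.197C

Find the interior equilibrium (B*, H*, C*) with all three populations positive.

From dC/dt = 0: 0.0108H* = 0.197, so H* = 18.2.
From dB/dt = 0: 0.821(1 - B*/936) = 0.0398·18.2, giving B* = 936·(1 - 0.884) = 108.
From dH/dt = 0: 0.0106·108 - 0.237 = 0.0237C*, so C* = 0.911/0.0237 = 38.5.

B* ≈ 108, H* ≈ 18.2, C* ≈ 38.5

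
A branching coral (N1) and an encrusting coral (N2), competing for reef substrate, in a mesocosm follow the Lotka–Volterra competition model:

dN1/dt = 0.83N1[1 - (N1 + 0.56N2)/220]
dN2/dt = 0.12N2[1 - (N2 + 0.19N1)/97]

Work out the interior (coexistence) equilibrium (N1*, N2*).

N1* ≈ 185, N2* ≈ 61.8

Setting both brackets to zero gives the nullclines N1 + 0.56N2 = 220 and 0.19N1 + N2 = 97.
Substituting N2 = 97 - 0.19N1 into the first: N1(1 - 0.56·0.19) = 220 - 0.56·97.
So N1* = 166/0.894 = 185, and then N2* = 97 - 0.19·185 = 61.8.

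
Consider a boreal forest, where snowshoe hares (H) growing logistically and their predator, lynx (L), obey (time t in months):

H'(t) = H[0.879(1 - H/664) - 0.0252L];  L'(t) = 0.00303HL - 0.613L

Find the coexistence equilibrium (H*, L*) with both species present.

H* ≈ 202, L* ≈ 24.3

From dL/dt = 0 with L > 0: 0.00303H* = 0.613, so H* = 202.
Substitute into dH/dt = 0: 0.879(1 - 202/664) = 0.0252L*.
The bracket is 0.695, giving L* = 0.611/0.0252 = 24.3.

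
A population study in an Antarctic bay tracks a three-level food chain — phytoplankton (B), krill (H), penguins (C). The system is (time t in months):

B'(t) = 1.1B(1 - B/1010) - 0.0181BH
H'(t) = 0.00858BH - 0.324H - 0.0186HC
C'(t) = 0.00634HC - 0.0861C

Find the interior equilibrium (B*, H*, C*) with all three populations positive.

From dC/dt = 0: 0.00634H* = 0.0861, so H* = 13.6.
From dB/dt = 0: 1.1(1 - B*/1010) = 0.0181·13.6, giving B* = 1010·(1 - 0.223) = 784.
From dH/dt = 0: 0.00858·784 - 0.324 = 0.0186C*, so C* = 6.41/0.0186 = 344.

B* ≈ 784, H* ≈ 13.6, C* ≈ 344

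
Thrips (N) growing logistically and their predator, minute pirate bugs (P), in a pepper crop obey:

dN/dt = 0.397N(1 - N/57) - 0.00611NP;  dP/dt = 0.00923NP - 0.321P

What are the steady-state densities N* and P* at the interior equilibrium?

N* ≈ 34.8, P* ≈ 25.3

From dP/dt = 0 with P > 0: 0.00923N* = 0.321, so N* = 34.8.
Substitute into dN/dt = 0: 0.397(1 - 34.8/57) = 0.00611P*.
The bracket is 0.39, giving P* = 0.155/0.00611 = 25.3.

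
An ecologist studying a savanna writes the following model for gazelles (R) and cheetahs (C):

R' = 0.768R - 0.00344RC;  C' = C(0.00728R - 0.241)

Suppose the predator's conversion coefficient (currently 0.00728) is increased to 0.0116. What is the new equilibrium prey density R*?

At the interior fixed point, setting dC/dt = 0 with C > 0 fixes R* = (predator death rate)/(RC coefficient) — independent of the other coefficients.
With the change, R* = 0.241/0.0116 = 20.8; it falls from 33.1.

R* ≈ 20.8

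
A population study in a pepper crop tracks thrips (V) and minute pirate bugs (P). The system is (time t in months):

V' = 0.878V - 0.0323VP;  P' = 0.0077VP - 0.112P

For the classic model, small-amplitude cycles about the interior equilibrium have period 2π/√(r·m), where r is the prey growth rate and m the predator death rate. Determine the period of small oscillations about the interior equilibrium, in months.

Here r = 0.878 and m = 0.112, so r·m = 0.0983.
ω = √0.0983 = 0.314 per month, hence T = 2π/ω ≈ 20 months.

T ≈ 20 months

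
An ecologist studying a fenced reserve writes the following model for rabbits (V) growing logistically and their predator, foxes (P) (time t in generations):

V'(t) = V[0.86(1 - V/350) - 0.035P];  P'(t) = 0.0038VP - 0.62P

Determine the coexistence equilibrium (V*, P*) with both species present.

From dP/dt = 0 with P > 0: 0.0038V* = 0.62, so V* = 163.
Substitute into dV/dt = 0: 0.86(1 - 163/350) = 0.035P*.
The bracket is 0.534, giving P* = 0.459/0.035 = 13.1.

V* ≈ 163, P* ≈ 13.1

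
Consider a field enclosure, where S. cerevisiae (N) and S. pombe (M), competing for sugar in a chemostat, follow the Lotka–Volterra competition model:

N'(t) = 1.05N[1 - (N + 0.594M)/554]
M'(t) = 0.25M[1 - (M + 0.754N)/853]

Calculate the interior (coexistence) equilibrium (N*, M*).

N* ≈ 85.7, M* ≈ 788

Setting both brackets to zero gives the nullclines N + 0.594M = 554 and 0.754N + M = 853.
Substituting M = 853 - 0.754N into the first: N(1 - 0.594·0.754) = 554 - 0.594·853.
So N* = 47.3/0.552 = 85.7, and then M* = 853 - 0.754·85.7 = 788.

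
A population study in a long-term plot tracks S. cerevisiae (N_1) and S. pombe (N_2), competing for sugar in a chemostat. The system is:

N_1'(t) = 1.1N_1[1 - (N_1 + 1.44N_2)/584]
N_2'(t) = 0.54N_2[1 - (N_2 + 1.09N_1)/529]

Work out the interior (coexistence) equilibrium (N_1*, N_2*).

N_1* ≈ 312, N_2* ≈ 189

Setting both brackets to zero gives the nullclines N_1 + 1.44N_2 = 584 and 1.09N_1 + N_2 = 529.
Substituting N_2 = 529 - 1.09N_1 into the first: N_1(1 - 1.44·1.09) = 584 - 1.44·529.
So N_1* = -178/-0.57 = 312, and then N_2* = 529 - 1.09·312 = 189.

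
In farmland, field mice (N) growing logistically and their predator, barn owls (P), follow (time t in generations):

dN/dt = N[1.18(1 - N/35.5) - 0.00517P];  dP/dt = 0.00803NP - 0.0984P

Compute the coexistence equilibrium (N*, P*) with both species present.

From dP/dt = 0 with P > 0: 0.00803N* = 0.0984, so N* = 12.3.
Substitute into dN/dt = 0: 1.18(1 - 12.3/35.5) = 0.00517P*.
The bracket is 0.655, giving P* = 0.773/0.00517 = 149.

N* ≈ 12.3, P* ≈ 149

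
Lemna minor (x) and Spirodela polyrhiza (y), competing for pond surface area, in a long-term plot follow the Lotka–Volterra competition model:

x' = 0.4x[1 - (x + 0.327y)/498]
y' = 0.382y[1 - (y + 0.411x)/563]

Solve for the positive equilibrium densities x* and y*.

Setting both brackets to zero gives the nullclines x + 0.327y = 498 and 0.411x + y = 563.
Substituting y = 563 - 0.411x into the first: x(1 - 0.327·0.411) = 498 - 0.327·563.
So x* = 314/0.866 = 363, and then y* = 563 - 0.411·363 = 414.

x* ≈ 363, y* ≈ 414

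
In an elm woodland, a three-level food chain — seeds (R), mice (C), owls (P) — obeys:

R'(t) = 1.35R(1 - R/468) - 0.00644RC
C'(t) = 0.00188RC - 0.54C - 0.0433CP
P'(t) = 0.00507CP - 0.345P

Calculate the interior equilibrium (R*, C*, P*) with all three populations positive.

From dP/dt = 0: 0.00507C* = 0.345, so C* = 68.
From dR/dt = 0: 1.35(1 - R*/468) = 0.00644·68, giving R* = 468·(1 - 0.325) = 316.
From dC/dt = 0: 0.00188·316 - 0.54 = 0.0433P*, so P* = 0.0542/0.0433 = 1.25.

R* ≈ 316, C* ≈ 68, P* ≈ 1.25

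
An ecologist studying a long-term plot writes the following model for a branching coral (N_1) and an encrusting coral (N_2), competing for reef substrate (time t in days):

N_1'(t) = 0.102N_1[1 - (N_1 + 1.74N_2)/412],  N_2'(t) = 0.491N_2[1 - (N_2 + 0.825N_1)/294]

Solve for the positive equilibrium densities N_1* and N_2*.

N_1* ≈ 229, N_2* ≈ 105

Setting both brackets to zero gives the nullclines N_1 + 1.74N_2 = 412 and 0.825N_1 + N_2 = 294.
Substituting N_2 = 294 - 0.825N_1 into the first: N_1(1 - 1.74·0.825) = 412 - 1.74·294.
So N_1* = -99.6/-0.435 = 229, and then N_2* = 294 - 0.825·229 = 105.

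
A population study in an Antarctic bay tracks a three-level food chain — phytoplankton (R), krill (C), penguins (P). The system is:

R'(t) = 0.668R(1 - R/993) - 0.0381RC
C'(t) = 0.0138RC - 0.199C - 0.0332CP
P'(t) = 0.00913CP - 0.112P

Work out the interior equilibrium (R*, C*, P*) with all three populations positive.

R* ≈ 298, C* ≈ 12.3, P* ≈ 118

From dP/dt = 0: 0.00913C* = 0.112, so C* = 12.3.
From dR/dt = 0: 0.668(1 - R*/993) = 0.0381·12.3, giving R* = 993·(1 - 0.7) = 298.
From dC/dt = 0: 0.0138·298 - 0.199 = 0.0332P*, so P* = 3.92/0.0332 = 118.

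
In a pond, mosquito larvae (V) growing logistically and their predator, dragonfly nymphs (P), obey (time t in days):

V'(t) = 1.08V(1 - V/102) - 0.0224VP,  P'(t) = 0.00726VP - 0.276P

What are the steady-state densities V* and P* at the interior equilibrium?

From dP/dt = 0 with P > 0: 0.00726V* = 0.276, so V* = 38.
Substitute into dV/dt = 0: 1.08(1 - 38/102) = 0.0224P*.
The bracket is 0.627, giving P* = 0.677/0.0224 = 30.2.

V* ≈ 38, P* ≈ 30.2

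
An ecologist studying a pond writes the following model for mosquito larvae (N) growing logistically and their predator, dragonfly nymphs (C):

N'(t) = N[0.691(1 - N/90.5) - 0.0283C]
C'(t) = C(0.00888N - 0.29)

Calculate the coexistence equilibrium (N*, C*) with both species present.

From dC/dt = 0 with C > 0: 0.00888N* = 0.29, so N* = 32.7.
Substitute into dN/dt = 0: 0.691(1 - 32.7/90.5) = 0.0283C*.
The bracket is 0.639, giving C* = 0.442/0.0283 = 15.6.

N* ≈ 32.7, C* ≈ 15.6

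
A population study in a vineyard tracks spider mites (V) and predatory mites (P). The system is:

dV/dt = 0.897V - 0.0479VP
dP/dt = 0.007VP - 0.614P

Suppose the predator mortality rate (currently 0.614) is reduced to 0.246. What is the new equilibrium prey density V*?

V* ≈ 35.1

At the interior fixed point, setting dP/dt = 0 with P > 0 fixes V* = (predator death rate)/(VP coefficient) — independent of the other coefficients.
With the change, V* = 0.246/0.007 = 35.1; it falls from 87.7.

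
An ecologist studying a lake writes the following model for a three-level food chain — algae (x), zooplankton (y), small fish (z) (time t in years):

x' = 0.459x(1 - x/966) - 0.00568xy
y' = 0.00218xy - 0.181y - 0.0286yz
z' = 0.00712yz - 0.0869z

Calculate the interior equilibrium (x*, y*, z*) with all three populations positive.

From dz/dt = 0: 0.00712y* = 0.0869, so y* = 12.2.
From dx/dt = 0: 0.459(1 - x*/966) = 0.00568·12.2, giving x* = 966·(1 - 0.151) = 820.
From dy/dt = 0: 0.00218·820 - 0.181 = 0.0286z*, so z* = 1.61/0.0286 = 56.2.

x* ≈ 820, y* ≈ 12.2, z* ≈ 56.2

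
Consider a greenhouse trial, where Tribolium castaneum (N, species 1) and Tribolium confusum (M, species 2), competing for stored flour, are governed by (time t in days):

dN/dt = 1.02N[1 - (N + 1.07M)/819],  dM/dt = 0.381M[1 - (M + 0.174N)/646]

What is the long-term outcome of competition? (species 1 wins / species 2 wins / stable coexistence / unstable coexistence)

stable coexistence

Compare the nullcline intercepts: K1/α12 = 819/1.07 = 765 > K2 = 646; K2/α21 = 646/0.174 = 3710 > K1 = 819.
Since both inequalities hold, each species can invade when rare, so the interior equilibrium is stable.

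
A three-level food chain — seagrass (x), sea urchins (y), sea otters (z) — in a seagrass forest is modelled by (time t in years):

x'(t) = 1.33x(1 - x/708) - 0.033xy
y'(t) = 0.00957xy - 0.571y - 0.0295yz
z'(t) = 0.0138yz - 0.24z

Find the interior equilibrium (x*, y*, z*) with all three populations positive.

x* ≈ 402, y* ≈ 17.4, z* ≈ 111

From dz/dt = 0: 0.0138y* = 0.24, so y* = 17.4.
From dx/dt = 0: 1.33(1 - x*/708) = 0.033·17.4, giving x* = 708·(1 - 0.432) = 402.
From dy/dt = 0: 0.00957·402 - 0.571 = 0.0295z*, so z* = 3.28/0.0295 = 111.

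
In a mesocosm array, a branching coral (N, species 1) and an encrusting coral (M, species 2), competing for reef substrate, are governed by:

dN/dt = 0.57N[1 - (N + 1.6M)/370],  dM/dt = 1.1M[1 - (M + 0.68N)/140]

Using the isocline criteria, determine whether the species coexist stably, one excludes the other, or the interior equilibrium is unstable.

Compare the nullcline intercepts: K1/α12 = 370/1.6 = 231 > K2 = 140; K2/α21 = 140/0.68 = 206 < K1 = 370.
Since the inequalities point opposite ways, species 1 can invade but species 2 cannot.

species 1 excludes species 2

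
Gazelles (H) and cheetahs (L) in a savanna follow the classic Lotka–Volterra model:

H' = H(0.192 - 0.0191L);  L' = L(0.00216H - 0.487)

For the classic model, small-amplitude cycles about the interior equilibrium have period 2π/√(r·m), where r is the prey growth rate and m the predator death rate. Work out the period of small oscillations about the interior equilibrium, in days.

Here r = 0.192 and m = 0.487, so r·m = 0.0935.
ω = √0.0935 = 0.306 per day, hence T = 2π/ω ≈ 20.5 days.

T ≈ 20.5 days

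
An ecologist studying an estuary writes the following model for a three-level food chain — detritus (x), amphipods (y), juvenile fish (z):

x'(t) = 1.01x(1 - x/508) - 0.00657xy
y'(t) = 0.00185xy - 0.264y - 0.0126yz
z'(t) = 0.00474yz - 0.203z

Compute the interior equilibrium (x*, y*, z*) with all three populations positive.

From dz/dt = 0: 0.00474y* = 0.203, so y* = 42.8.
From dx/dt = 0: 1.01(1 - x*/508) = 0.00657·42.8, giving x* = 508·(1 - 0.279) = 366.
From dy/dt = 0: 0.00185·366 - 0.264 = 0.0126z*, so z* = 0.414/0.0126 = 32.9.

x* ≈ 366, y* ≈ 42.8, z* ≈ 32.9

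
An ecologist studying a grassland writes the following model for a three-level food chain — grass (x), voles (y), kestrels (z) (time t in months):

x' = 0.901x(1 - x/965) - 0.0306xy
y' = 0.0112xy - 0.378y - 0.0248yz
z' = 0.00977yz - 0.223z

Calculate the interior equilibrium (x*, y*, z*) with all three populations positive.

x* ≈ 217, y* ≈ 22.8, z* ≈ 82.7

From dz/dt = 0: 0.00977y* = 0.223, so y* = 22.8.
From dx/dt = 0: 0.901(1 - x*/965) = 0.0306·22.8, giving x* = 965·(1 - 0.775) = 217.
From dy/dt = 0: 0.0112·217 - 0.378 = 0.0248z*, so z* = 2.05/0.0248 = 82.7.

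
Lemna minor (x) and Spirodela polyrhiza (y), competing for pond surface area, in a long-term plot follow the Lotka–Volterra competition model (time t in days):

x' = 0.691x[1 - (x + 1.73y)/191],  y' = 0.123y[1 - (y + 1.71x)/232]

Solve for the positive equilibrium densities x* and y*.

Setting both brackets to zero gives the nullclines x + 1.73y = 191 and 1.71x + y = 232.
Substituting y = 232 - 1.71x into the first: x(1 - 1.73·1.71) = 191 - 1.73·232.
So x* = -210/-1.96 = 107, and then y* = 232 - 1.71·107 = 48.3.

x* ≈ 107, y* ≈ 48.3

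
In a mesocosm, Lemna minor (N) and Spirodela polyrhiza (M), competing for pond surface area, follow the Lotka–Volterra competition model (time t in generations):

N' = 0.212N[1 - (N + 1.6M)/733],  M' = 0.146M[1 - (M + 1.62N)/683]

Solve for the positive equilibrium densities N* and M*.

Setting both brackets to zero gives the nullclines N + 1.6M = 733 and 1.62N + M = 683.
Substituting M = 683 - 1.62N into the first: N(1 - 1.6·1.62) = 733 - 1.6·683.
So N* = -360/-1.59 = 226, and then M* = 683 - 1.62·226 = 317.

N* ≈ 226, M* ≈ 317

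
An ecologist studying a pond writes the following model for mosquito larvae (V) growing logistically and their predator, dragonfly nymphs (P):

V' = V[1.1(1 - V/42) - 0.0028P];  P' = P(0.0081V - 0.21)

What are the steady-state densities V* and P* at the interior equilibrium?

From dP/dt = 0 with P > 0: 0.0081V* = 0.21, so V* = 25.9.
Substitute into dV/dt = 0: 1.1(1 - 25.9/42) = 0.0028P*.
The bracket is 0.383, giving P* = 0.421/0.0028 = 150.

V* ≈ 25.9, P* ≈ 150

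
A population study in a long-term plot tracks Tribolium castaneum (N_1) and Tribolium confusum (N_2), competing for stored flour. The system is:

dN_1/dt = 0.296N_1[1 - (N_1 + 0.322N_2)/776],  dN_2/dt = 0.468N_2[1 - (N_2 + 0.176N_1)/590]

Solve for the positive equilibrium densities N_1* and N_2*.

N_1* ≈ 621, N_2* ≈ 481

Setting both brackets to zero gives the nullclines N_1 + 0.322N_2 = 776 and 0.176N_1 + N_2 = 590.
Substituting N_2 = 590 - 0.176N_1 into the first: N_1(1 - 0.322·0.176) = 776 - 0.322·590.
So N_1* = 586/0.943 = 621, and then N_2* = 590 - 0.176·621 = 481.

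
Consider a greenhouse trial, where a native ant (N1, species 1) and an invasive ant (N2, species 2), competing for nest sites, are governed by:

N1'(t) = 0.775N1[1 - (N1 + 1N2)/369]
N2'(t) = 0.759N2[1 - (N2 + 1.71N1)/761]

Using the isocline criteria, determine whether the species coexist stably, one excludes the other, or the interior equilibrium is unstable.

species 2 excludes species 1

Compare the nullcline intercepts: K1/α12 = 369/1 = 369 < K2 = 761; K2/α21 = 761/1.71 = 445 > K1 = 369.
Since the inequalities point opposite ways, species 2 can invade but species 1 cannot.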